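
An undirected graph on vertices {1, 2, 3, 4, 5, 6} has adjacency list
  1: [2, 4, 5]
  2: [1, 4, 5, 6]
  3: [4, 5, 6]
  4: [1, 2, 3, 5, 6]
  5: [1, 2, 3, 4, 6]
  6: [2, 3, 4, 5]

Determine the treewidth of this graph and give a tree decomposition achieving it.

Every bag has size at most 4, so the width is 4 − 1 = 3 and tw(G) ≤ 3. Conversely, {1, 2, 4, 5} is a clique of size 4, and the vertices of any clique must share a bag in every tree decomposition; so some bag has ≥ 4 vertices and tw(G) ≥ 3. Therefore the treewidth is 3.

Treewidth 3.
One such decomposition:
Bags: B1 = {2, 4, 5, 6}  B2 = {1, 2, 4, 5}  B3 = {3, 4, 5, 6}
Tree: B1–B2, B1–B3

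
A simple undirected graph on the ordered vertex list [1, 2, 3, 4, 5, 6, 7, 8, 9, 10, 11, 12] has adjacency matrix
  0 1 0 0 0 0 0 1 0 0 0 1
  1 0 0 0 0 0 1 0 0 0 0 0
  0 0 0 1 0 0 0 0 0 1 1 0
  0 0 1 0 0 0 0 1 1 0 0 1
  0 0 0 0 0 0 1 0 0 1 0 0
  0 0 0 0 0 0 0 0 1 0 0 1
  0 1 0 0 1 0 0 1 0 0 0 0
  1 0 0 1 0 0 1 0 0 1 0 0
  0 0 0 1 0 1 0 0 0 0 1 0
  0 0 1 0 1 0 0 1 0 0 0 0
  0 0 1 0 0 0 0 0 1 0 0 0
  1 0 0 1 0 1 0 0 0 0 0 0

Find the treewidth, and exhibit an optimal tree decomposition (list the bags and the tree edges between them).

Each bag holds 4 vertices, so the decomposition has width 3, which upper-bounds the treewidth. For the lower bound: the 4 vertex sets {6,9,11}, {3}, {4}, {1,8,10,12} are disjoint, each induces a connected subgraph, and every pair is joined by at least one edge of G. Contracting each set to a single vertex therefore yields K_{4} as a minor, and since treewidth is minor-monotone, tw(G) ≥ tw(K_{4}) = 3. Hence tw(G) = 3 exactly.

Treewidth 3.
Bags: B1 = {3, 6, 9, 11}  B2 = {3, 4, 6, 9}  B3 = {3, 4, 6, 12}  B4 = {3, 4, 10, 12}  B5 = {4, 8, 10, 12}  B6 = {1, 8, 10, 12}  B7 = {1, 5, 8, 10}  B8 = {1, 5, 7, 8}  B9 = {1, 2, 5, 7}
Tree: B1–B2, B2–B3, B3–B4, B4–B5, B5–B6, B6–B7, B7–B8, B8–B9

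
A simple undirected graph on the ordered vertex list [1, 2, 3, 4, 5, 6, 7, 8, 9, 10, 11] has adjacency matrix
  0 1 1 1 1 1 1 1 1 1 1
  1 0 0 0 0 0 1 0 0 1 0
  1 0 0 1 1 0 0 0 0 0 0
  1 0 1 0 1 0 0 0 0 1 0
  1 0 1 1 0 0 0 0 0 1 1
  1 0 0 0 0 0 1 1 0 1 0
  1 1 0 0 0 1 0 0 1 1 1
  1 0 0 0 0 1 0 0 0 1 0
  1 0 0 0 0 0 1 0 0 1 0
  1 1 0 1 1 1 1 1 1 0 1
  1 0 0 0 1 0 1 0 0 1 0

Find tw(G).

A width-3 tree decomposition is:
Bags: B1 = {1, 6, 7, 10}  B2 = {1, 7, 10, 11}  B3 = {1, 5, 10, 11}  B4 = {1, 7, 9, 10}  B5 = {1, 6, 8, 10}  B6 = {1, 4, 5, 10}  B7 = {1, 3, 4, 5}  B8 = {1, 2, 7, 10}
Tree: B1–B2, B2–B3, B1–B4, B1–B5, B3–B6, B6–B7, B2–B8
Every bag has size at most 4, so the width is 4 − 1 = 3 and tw(G) ≤ 3. Conversely, {1, 6, 8, 10} is a clique of size 4, and the vertices of any clique must share a bag in every tree decomposition; so some bag has ≥ 4 vertices and tw(G) ≥ 3. Therefore the treewidth is 3.

3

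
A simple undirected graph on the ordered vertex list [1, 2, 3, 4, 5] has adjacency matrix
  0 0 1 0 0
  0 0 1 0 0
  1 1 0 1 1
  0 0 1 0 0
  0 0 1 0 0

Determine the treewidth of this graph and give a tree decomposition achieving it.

The largest bag has 2 vertices, giving width 1; this decomposition certifies tw(G) ≤ 1. G has an edge, so its treewidth is at least 1. The upper and lower bounds meet at 1, so that is the treewidth.

Treewidth 1.
Bags: B1 = {3, 4}  B2 = {3, 5}  B3 = {1, 3}  B4 = {2, 3}
Tree: B1–B2, B2–B3, B2–B4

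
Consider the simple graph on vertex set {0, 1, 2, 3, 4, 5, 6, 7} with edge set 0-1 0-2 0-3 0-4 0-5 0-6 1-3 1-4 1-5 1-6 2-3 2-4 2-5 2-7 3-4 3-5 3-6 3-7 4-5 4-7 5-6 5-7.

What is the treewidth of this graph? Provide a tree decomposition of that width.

Each bag holds 5 vertices, so the decomposition has width 4, which upper-bounds the treewidth. For the lower bound, the 5 vertices {0, 1, 3, 4, 5} are pairwise adjacent, and any tree decomposition puts a clique entirely inside one bag — forcing width ≥ 4. Hence tw(G) = 4 exactly.

Treewidth 4.
One optimal decomposition is:
Bags: B1 = {0, 1, 3, 5, 6}  B2 = {0, 1, 3, 4, 5}  B3 = {0, 2, 3, 4, 5}  B4 = {2, 3, 4, 5, 7}
Tree: B1–B2, B2–B3, B3–B4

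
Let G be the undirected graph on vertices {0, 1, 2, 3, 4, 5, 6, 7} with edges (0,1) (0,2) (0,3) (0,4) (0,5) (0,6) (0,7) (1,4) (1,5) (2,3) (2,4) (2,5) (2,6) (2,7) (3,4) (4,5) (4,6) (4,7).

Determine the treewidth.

A width-3 tree decomposition is:
Bags: B1 = {0, 2, 4, 5}  B2 = {0, 2, 4, 6}  B3 = {0, 2, 3, 4}  B4 = {0, 1, 4, 5}  B5 = {0, 2, 4, 7}
Tree: B1–B2, B1–B3, B1–B4, B2–B5
Each bag holds 4 vertices, so the decomposition has width 3, which upper-bounds the treewidth. For the lower bound, the 4 vertices {0, 1, 4, 5} are pairwise adjacent, and any tree decomposition puts a clique entirely inside one bag — forcing width ≥ 3. Therefore the treewidth is 3.

3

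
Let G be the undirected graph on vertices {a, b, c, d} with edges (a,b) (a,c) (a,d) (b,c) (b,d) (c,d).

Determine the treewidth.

A width-3 tree decomposition is:
Bags: B1 = {a, b, c, d}
Tree: (single bag)
A single bag containing all 4 vertices is trivially a valid decomposition of width 3. On the other hand G contains the 4-clique {a, b, c, d}. A clique must lie in a single bag of any decomposition, so no decomposition can have width below 3. Combining the bounds, tw(G) = 3.

3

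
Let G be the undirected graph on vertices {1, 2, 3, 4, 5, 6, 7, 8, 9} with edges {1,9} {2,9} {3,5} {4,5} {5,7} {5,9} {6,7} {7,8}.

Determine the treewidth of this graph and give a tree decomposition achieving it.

Every bag has size at most 2, so the width is 2 − 1 = 1 and tw(G) ≤ 1. Any graph with an edge has treewidth ≥ 1, and G has the edge 5–9. The upper and lower bounds meet at 1, so that is the treewidth.

Treewidth 1.
Bags: B1 = {5, 9}  B2 = {2, 9}  B3 = {5, 7}  B4 = {4, 5}  B5 = {6, 7}  B6 = {1, 9}  B7 = {3, 5}  B8 = {7, 8}
Tree: B1–B2, B1–B3, B3–B4, B3–B5, B2–B6, B1–B7, B3–B8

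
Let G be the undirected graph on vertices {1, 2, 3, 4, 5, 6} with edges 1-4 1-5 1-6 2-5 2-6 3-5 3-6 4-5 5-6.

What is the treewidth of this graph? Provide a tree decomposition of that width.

Each bag holds 3 vertices, so the decomposition has width 2, which upper-bounds the treewidth. For the lower bound, the 3 vertices {1, 4, 5} are pairwise adjacent, and any tree decomposition puts a clique entirely inside one bag — forcing width ≥ 2. Combining the bounds, tw(G) = 2.

Treewidth 2.
Bags: B1 = {2, 5, 6}  B2 = {1, 5, 6}  B3 = {1, 4, 5}  B4 = {3, 5, 6}
Tree: B1–B2, B2–B3, B2–B4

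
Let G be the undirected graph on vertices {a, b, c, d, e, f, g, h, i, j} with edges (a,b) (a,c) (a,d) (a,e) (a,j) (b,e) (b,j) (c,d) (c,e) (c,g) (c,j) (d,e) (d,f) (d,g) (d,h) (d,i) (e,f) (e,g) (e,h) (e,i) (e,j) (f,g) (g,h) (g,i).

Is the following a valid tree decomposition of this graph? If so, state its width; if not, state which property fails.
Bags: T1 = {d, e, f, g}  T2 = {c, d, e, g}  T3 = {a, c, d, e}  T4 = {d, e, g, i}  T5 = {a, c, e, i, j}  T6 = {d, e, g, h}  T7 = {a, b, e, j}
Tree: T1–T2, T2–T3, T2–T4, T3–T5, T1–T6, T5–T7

No — bags containing vertex i are not connected in the tree.

A tree decomposition must satisfy three properties: every vertex lies in some bag; for every edge, both endpoints lie together in some bag; and for every vertex, the bags containing it form a connected subtree. Here bags containing vertex i are not connected in the tree, so the decomposition is invalid.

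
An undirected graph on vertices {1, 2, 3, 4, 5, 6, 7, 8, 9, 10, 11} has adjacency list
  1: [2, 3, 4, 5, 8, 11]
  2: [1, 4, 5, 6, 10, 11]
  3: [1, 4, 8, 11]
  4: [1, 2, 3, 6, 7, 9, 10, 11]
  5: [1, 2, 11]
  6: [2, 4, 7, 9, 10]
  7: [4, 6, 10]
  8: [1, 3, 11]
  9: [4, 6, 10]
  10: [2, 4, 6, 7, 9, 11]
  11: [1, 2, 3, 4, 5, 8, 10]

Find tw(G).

A width-3 tree decomposition is:
Bags: B1 = {2, 4, 10, 11}  B2 = {2, 4, 6, 10}  B3 = {1, 2, 4, 11}  B4 = {4, 6, 7, 10}  B5 = {1, 2, 5, 11}  B6 = {1, 3, 4, 11}  B7 = {4, 6, 9, 10}  B8 = {1, 3, 8, 11}
Tree: B1–B2, B1–B3, B2–B4, B3–B5, B3–B6, B2–B7, B6–B8
Each bag holds 4 vertices, so the decomposition has width 3, which upper-bounds the treewidth. Conversely, {1, 3, 8, 11} is a clique of size 4, and the vertices of any clique must share a bag in every tree decomposition; so some bag has ≥ 4 vertices and tw(G) ≥ 3. The upper and lower bounds meet at 3, so that is the treewidth.

3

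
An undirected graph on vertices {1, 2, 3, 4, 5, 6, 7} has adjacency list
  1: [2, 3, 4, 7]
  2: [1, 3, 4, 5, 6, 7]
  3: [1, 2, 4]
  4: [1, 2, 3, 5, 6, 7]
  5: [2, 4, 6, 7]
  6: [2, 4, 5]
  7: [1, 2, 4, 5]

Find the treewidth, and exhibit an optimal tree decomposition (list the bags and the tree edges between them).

Every bag has size at most 4, so the width is 4 − 1 = 3 and tw(G) ≤ 3. On the other hand G contains the 4-clique {1, 2, 3, 4}. A clique must lie in a single bag of any decomposition, so no decomposition can have width below 3. The upper and lower bounds meet at 3, so that is the treewidth.

Treewidth 3.
One such decomposition:
Bags: B1 = {1, 2, 3, 4}  B2 = {1, 2, 4, 7}  B3 = {2, 4, 5, 7}  B4 = {2, 4, 5, 6}
Tree: B1–B2, B2–B3, B3–B4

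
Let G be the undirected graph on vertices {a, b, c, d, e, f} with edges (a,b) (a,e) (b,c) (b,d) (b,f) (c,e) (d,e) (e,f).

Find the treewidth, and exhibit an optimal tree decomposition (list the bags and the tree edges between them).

Treewidth 2.
One optimal decomposition is:
Bags: B1 = {a, b, e}  B2 = {b, e, f}  B3 = {b, d, e}  B4 = {b, c, e}
Tree: B1–B2, B2–B3, B3–B4

Each bag holds 3 vertices, so the decomposition has width 2, which upper-bounds the treewidth. For the lower bound, G contains the cycle e–a–b–f–e, so G is not a forest; only forests have treewidth ≤ 1, hence tw(G) ≥ 2. Hence tw(G) = 2 exactly.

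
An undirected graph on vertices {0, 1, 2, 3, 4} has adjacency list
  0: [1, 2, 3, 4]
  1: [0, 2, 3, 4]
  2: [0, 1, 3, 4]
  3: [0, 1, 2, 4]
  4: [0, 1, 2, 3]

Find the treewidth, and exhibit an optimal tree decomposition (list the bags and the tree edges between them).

With just one bag of size 5, the width is 5 − 1 = 4, so tw(G) ≤ 4. For the lower bound, the 5 vertices {0, 1, 2, 3, 4} are pairwise adjacent, and any tree decomposition puts a clique entirely inside one bag — forcing width ≥ 4. The upper and lower bounds meet at 4, so that is the treewidth.

Treewidth 4.
Bags: B1 = {0, 1, 2, 3, 4}
Tree: (single bag)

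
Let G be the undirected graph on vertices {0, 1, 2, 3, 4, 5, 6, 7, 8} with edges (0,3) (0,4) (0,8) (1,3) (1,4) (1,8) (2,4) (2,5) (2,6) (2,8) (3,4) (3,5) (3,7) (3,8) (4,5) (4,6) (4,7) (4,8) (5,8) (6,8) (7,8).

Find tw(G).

3

A width-3 tree decomposition is:
Bags: B1 = {2, 4, 5, 8}  B2 = {3, 4, 5, 8}  B3 = {3, 4, 7, 8}  B4 = {0, 3, 4, 8}  B5 = {2, 4, 6, 8}  B6 = {1, 3, 4, 8}
Tree: B1–B2, B2–B3, B3–B4, B1–B5, B4–B6
The largest bag has 4 vertices, giving width 3; this decomposition certifies tw(G) ≤ 3. Conversely, {2, 4, 5, 8} is a clique of size 4, and the vertices of any clique must share a bag in every tree decomposition; so some bag has ≥ 4 vertices and tw(G) ≥ 3. The upper and lower bounds meet at 3, so that is the treewidth.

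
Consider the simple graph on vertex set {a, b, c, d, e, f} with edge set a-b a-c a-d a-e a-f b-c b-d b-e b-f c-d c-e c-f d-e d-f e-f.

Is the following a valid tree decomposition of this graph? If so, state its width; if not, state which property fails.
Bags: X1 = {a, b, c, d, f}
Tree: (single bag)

No — vertex e appears in no bag.

A tree decomposition must satisfy three properties: every vertex lies in some bag; for every edge, both endpoints lie together in some bag; and for every vertex, the bags containing it form a connected subtree. Here vertex e appears in no bag, so the decomposition is invalid.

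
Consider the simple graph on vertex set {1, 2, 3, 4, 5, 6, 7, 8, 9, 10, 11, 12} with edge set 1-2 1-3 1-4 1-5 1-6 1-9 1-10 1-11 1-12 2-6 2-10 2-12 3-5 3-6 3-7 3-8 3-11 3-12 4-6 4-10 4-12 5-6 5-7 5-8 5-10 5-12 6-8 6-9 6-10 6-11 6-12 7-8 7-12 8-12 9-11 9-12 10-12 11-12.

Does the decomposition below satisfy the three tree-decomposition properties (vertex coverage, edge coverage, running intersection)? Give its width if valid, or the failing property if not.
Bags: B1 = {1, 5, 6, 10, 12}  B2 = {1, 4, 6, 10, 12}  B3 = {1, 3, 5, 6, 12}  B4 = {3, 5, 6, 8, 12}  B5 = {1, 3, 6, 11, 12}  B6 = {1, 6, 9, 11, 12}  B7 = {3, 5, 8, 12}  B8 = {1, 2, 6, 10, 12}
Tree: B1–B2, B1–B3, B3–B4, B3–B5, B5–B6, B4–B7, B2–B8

No — vertex 7 appears in no bag.

A tree decomposition must satisfy three properties: every vertex lies in some bag; for every edge, both endpoints lie together in some bag; and for every vertex, the bags containing it form a connected subtree. Here vertex 7 appears in no bag, so the decomposition is invalid.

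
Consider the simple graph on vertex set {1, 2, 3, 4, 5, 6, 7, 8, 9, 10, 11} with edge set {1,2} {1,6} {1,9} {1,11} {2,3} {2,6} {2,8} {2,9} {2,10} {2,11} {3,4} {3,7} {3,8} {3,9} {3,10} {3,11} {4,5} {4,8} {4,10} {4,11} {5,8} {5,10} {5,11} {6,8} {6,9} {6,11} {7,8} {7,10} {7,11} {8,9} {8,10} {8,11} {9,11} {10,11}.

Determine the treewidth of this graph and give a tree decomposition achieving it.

The largest bag has 5 vertices, giving width 4; this decomposition certifies tw(G) ≤ 4. Conversely, {2, 3, 8, 9, 11} is a clique of size 5, and the vertices of any clique must share a bag in every tree decomposition; so some bag has ≥ 5 vertices and tw(G) ≥ 4. The upper and lower bounds meet at 4, so that is the treewidth.

Treewidth 4.
One optimal decomposition is:
Bags: B1 = {2, 3, 8, 9, 11}  B2 = {2, 3, 8, 10, 11}  B3 = {3, 4, 8, 10, 11}  B4 = {2, 6, 8, 9, 11}  B5 = {1, 2, 6, 9, 11}  B6 = {4, 5, 8, 10, 11}  B7 = {3, 7, 8, 10, 11}
Tree: B1–B2, B2–B3, B1–B4, B4–B5, B3–B6, B3–B7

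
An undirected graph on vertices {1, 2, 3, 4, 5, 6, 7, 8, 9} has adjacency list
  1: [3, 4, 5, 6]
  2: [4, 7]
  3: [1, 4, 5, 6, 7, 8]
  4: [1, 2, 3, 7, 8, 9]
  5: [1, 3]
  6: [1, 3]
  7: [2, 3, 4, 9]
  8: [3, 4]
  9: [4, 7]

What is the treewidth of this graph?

2

A width-2 tree decomposition is:
Bags: B1 = {1, 3, 4}  B2 = {1, 3, 6}  B3 = {1, 3, 5}  B4 = {3, 4, 7}  B5 = {4, 7, 9}  B6 = {3, 4, 8}  B7 = {2, 4, 7}
Tree: B1–B2, B1–B3, B1–B4, B4–B5, B1–B6, B4–B7
The largest bag has 3 vertices, giving width 2; this decomposition certifies tw(G) ≤ 2. On the other hand G contains the 3-clique {4, 7, 9}. A clique must lie in a single bag of any decomposition, so no decomposition can have width below 2. The upper and lower bounds meet at 2, so that is the treewidth.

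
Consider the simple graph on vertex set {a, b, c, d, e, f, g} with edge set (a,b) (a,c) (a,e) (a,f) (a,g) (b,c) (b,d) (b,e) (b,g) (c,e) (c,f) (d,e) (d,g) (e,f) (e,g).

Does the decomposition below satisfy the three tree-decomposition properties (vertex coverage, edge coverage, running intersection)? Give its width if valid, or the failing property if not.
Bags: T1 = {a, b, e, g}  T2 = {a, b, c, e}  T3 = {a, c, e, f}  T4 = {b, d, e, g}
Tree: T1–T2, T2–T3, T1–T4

Yes; width 3.

Checking the three conditions: (i) the bags cover all of {a, b, c, d, e, f, g}; (ii) for each edge, some bag contains both endpoints; (iii) the bags containing any fixed vertex form a subtree. All hold, so the decomposition is valid with width 4 − 1 = 3.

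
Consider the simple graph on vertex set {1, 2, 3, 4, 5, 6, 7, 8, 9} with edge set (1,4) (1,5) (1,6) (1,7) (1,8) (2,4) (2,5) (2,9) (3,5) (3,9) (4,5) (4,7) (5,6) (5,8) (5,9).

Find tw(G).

A width-2 tree decomposition is:
Bags: B1 = {1, 4, 5}  B2 = {2, 4, 5}  B3 = {1, 5, 8}  B4 = {1, 4, 7}  B5 = {2, 5, 9}  B6 = {1, 5, 6}  B7 = {3, 5, 9}
Tree: B1–B2, B1–B3, B1–B4, B2–B5, B3–B6, B5–B7
Each bag holds 3 vertices, so the decomposition has width 2, which upper-bounds the treewidth. On the other hand G contains the 3-clique {1, 5, 8}. A clique must lie in a single bag of any decomposition, so no decomposition can have width below 2. Hence tw(G) = 2 exactly.

2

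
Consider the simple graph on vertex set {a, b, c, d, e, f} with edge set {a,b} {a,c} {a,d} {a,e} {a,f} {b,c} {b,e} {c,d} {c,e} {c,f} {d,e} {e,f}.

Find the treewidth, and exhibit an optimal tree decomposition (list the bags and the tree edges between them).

The largest bag has 4 vertices, giving width 3; this decomposition certifies tw(G) ≤ 3. For the lower bound, the 4 vertices {a, c, d, e} are pairwise adjacent, and any tree decomposition puts a clique entirely inside one bag — forcing width ≥ 3. Hence tw(G) = 3 exactly.

Treewidth 3.
One optimal decomposition is:
Bags: B1 = {a, b, c, e}  B2 = {a, c, d, e}  B3 = {a, c, e, f}
Tree: B1–B2, B2–B3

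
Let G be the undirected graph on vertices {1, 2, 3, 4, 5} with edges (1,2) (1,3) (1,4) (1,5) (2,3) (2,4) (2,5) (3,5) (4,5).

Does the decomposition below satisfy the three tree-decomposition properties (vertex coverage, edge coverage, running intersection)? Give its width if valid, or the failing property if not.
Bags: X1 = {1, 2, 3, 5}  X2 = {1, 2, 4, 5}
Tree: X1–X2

Yes; width 3.

Checking the three conditions: (i) the bags cover all of {1, 2, 3, 4, 5}; (ii) for each edge, some bag contains both endpoints; (iii) the bags containing any fixed vertex form a subtree. All hold, so the decomposition is valid with width 4 − 1 = 3.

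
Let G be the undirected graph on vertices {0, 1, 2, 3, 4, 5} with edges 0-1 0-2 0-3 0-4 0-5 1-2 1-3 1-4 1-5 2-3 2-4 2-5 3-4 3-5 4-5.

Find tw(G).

A width-5 tree decomposition is:
Bags: B1 = {0, 1, 2, 3, 4, 5}
Tree: (single bag)
A single bag containing all 6 vertices is trivially a valid decomposition of width 5. Conversely, {0, 1, 2, 3, 4, 5} is a clique of size 6, and the vertices of any clique must share a bag in every tree decomposition; so some bag has ≥ 6 vertices and tw(G) ≥ 5. The upper and lower bounds meet at 5, so that is the treewidth.

5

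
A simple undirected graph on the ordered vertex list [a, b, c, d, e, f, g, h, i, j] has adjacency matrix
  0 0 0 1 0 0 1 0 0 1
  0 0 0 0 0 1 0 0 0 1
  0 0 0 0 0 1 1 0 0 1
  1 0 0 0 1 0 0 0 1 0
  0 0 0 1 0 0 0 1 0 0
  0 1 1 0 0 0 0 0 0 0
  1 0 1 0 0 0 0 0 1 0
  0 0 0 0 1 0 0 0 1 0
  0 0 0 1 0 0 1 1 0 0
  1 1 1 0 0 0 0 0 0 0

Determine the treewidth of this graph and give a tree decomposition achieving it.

The largest bag has 3 vertices, giving width 2; this decomposition certifies tw(G) ≤ 2. For the lower bound, G contains the cycle b–f–c–j–b, so G is not a forest; only forests have treewidth ≤ 1, hence tw(G) ≥ 2. Therefore the treewidth is 2.

Treewidth 2.
One optimal decomposition is:
Bags: B1 = {b, f, j}  B2 = {c, f, j}  B3 = {a, c, j}  B4 = {a, c, g}  B5 = {a, d, g}  B6 = {d, g, i}  B7 = {d, e, i}  B8 = {e, h, i}
Tree: B1–B2, B2–B3, B3–B4, B4–B5, B5–B6, B6–B7, B7–B8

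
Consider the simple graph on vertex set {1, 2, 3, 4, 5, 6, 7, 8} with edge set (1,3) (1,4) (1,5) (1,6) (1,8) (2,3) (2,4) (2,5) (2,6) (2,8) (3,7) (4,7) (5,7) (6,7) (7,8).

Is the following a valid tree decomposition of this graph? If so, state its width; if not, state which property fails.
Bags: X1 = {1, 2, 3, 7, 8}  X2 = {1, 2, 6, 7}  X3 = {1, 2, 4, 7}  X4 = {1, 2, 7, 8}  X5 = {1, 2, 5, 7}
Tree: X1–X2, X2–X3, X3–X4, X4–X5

A tree decomposition must satisfy three properties: every vertex lies in some bag; for every edge, both endpoints lie together in some bag; and for every vertex, the bags containing it form a connected subtree. Here bags containing vertex 8 are not connected in the tree, so the decomposition is invalid.

No — bags containing vertex 8 are not connected in the tree.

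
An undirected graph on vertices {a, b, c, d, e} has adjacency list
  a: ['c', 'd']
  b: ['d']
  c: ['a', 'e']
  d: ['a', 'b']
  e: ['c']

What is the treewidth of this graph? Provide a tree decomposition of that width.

Treewidth 1.
One such decomposition:
Bags: B1 = {b, d}  B2 = {a, d}  B3 = {a, c}  B4 = {c, e}
Tree: B1–B2, B2–B3, B3–B4

The largest bag has 2 vertices, giving width 1; this decomposition certifies tw(G) ≤ 1. Since G has at least one edge (e.g. b–d), it is not an edgeless graph, so tw(G) ≥ 1. Combining the bounds, tw(G) = 1.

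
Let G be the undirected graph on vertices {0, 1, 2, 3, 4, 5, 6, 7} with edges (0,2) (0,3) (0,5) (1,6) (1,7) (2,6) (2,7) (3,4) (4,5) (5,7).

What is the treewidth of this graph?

A width-2 tree decomposition is:
Bags: B1 = {0, 3, 4}  B2 = {0, 4, 5}  B3 = {0, 2, 5}  B4 = {2, 5, 7}  B5 = {2, 6, 7}  B6 = {1, 6, 7}
Tree: B1–B2, B2–B3, B3–B4, B4–B5, B5–B6
Every bag has size at most 3, so the width is 3 − 1 = 2 and tw(G) ≤ 2. The edges 3–4–5–0–3 form a cycle, so G is not a tree and its treewidth is at least 2. Therefore the treewidth is 2.

2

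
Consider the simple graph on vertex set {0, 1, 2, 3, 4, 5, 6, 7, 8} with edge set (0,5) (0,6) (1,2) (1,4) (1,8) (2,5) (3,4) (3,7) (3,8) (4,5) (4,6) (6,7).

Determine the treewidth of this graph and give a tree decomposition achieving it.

Every bag has size at most 4, so the width is 4 − 1 = 3 and tw(G) ≤ 3. For the lower bound: the 4 vertex sets {0,6,7}, {3}, {4}, {1,2,5,8} are disjoint, each induces a connected subgraph, and every pair is joined by at least one edge of G. Contracting each set to a single vertex therefore yields K_{4} as a minor, and since treewidth is minor-monotone, tw(G) ≥ tw(K_{4}) = 3. The upper and lower bounds meet at 3, so that is the treewidth.

Treewidth 3.
Bags: B1 = {0, 3, 6, 7}  B2 = {0, 3, 4, 6}  B3 = {0, 3, 4, 5}  B4 = {3, 4, 5, 8}  B5 = {1, 4, 5, 8}  B6 = {1, 2, 5, 8}
Tree: B1–B2, B2–B3, B3–B4, B4–B5, B5–B6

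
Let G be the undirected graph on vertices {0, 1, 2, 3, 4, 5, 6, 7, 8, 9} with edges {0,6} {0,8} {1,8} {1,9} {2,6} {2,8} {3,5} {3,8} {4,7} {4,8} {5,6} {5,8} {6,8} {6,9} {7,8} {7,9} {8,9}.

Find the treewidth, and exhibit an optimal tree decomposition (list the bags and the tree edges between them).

Treewidth 2.
One optimal decomposition is:
Bags: B1 = {5, 6, 8}  B2 = {6, 8, 9}  B3 = {3, 5, 8}  B4 = {0, 6, 8}  B5 = {1, 8, 9}  B6 = {2, 6, 8}  B7 = {7, 8, 9}  B8 = {4, 7, 8}
Tree: B1–B2, B1–B3, B2–B4, B2–B5, B2–B6, B5–B7, B7–B8

Each bag holds 3 vertices, so the decomposition has width 2, which upper-bounds the treewidth. Conversely, {1, 8, 9} is a clique of size 3, and the vertices of any clique must share a bag in every tree decomposition; so some bag has ≥ 3 vertices and tw(G) ≥ 2. Hence tw(G) = 2 exactly.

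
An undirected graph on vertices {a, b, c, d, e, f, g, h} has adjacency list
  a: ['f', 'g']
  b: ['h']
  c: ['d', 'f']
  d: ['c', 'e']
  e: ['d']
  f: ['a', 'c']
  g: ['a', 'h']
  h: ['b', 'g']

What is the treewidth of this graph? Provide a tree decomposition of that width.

Treewidth 1.
One optimal decomposition is:
Bags: B1 = {d, e}  B2 = {c, d}  B3 = {c, f}  B4 = {a, f}  B5 = {a, g}  B6 = {g, h}  B7 = {b, h}
Tree: B1–B2, B2–B3, B3–B4, B4–B5, B5–B6, B6–B7

Every bag has size at most 2, so the width is 2 − 1 = 1 and tw(G) ≤ 1. Since G has at least one edge (e.g. e–d), it is not an edgeless graph, so tw(G) ≥ 1. Hence tw(G) = 1 exactly.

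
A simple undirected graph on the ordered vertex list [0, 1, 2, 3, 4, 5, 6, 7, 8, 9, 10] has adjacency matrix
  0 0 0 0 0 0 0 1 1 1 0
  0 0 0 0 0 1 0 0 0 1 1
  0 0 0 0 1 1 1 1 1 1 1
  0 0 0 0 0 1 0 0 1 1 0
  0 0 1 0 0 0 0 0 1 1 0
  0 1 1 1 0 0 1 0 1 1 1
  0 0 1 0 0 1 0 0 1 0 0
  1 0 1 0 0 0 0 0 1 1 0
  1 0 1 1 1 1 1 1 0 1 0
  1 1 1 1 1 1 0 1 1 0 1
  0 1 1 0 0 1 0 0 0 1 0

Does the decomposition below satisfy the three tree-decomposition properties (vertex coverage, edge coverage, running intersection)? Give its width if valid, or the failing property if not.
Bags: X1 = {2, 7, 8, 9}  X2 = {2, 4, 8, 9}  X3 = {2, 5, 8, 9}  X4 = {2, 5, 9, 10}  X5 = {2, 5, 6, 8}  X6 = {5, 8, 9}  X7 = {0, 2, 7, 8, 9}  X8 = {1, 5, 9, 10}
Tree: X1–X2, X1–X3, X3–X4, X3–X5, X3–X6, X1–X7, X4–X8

A tree decomposition must satisfy three properties: every vertex lies in some bag; for every edge, both endpoints lie together in some bag; and for every vertex, the bags containing it form a connected subtree. Here vertex 3 appears in no bag, so the decomposition is invalid.

No — vertex 3 appears in no bag.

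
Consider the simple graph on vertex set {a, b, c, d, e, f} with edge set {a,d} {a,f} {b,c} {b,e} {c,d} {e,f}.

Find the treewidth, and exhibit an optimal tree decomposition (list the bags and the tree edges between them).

Every bag has size at most 3, so the width is 3 − 1 = 2 and tw(G) ≤ 2. For the lower bound, G contains the cycle a–d–c–b–e–f–a, so G is not a forest; only forests have treewidth ≤ 1, hence tw(G) ≥ 2. Therefore the treewidth is 2.

Treewidth 2.
One optimal decomposition is:
Bags: B1 = {a, c, d}  B2 = {a, b, c}  B3 = {a, b, e}  B4 = {a, e, f}
Tree: B1–B2, B2–B3, B3–B4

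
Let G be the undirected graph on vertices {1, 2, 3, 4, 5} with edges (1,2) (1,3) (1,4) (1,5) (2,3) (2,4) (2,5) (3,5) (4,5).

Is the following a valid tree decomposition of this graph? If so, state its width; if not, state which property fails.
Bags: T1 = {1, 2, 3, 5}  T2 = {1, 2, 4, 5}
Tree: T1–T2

Checking the three conditions: (i) the bags cover all of {1, 2, 3, 4, 5}; (ii) for each edge, some bag contains both endpoints; (iii) the bags containing any fixed vertex form a subtree. All hold, so the decomposition is valid with width 4 − 1 = 3.

Yes; width 3.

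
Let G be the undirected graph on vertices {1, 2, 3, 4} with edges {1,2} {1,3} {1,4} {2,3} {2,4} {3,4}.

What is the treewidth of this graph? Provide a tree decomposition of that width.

With just one bag of size 4, the width is 4 − 1 = 3, so tw(G) ≤ 3. For the lower bound, the 4 vertices {1, 2, 3, 4} are pairwise adjacent, and any tree decomposition puts a clique entirely inside one bag — forcing width ≥ 3. Therefore the treewidth is 3.

Treewidth 3.
One such decomposition:
Bags: B1 = {1, 2, 3, 4}
Tree: (single bag)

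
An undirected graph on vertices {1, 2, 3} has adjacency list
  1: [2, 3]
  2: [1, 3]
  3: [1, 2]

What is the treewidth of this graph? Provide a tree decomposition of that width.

Treewidth 2.
One optimal decomposition is:
Bags: B1 = {1, 2, 3}
Tree: (single bag)

With just one bag of size 3, the width is 3 − 1 = 2, so tw(G) ≤ 2. Conversely, {1, 2, 3} is a clique of size 3, and the vertices of any clique must share a bag in every tree decomposition; so some bag has ≥ 3 vertices and tw(G) ≥ 2. Therefore the treewidth is 2.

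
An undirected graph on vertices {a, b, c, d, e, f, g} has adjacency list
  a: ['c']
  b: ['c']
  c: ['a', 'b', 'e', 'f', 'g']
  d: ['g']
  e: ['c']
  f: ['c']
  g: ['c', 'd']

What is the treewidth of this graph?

1

A width-1 tree decomposition is:
Bags: B1 = {c, g}  B2 = {c, f}  B3 = {a, c}  B4 = {c, e}  B5 = {b, c}  B6 = {d, g}
Tree: B1–B2, B2–B3, B3–B4, B1–B5, B1–B6
The largest bag has 2 vertices, giving width 1; this decomposition certifies tw(G) ≤ 1. Any graph with an edge has treewidth ≥ 1, and G has the edge c–g. Hence tw(G) = 1 exactly.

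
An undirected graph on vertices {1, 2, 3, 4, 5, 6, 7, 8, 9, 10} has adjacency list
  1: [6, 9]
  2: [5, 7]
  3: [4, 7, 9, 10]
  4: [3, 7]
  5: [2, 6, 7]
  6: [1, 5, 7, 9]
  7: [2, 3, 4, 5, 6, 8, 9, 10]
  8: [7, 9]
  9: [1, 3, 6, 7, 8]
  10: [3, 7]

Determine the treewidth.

A width-2 tree decomposition is:
Bags: B1 = {3, 7, 9}  B2 = {6, 7, 9}  B3 = {5, 6, 7}  B4 = {2, 5, 7}  B5 = {3, 7, 10}  B6 = {1, 6, 9}  B7 = {7, 8, 9}  B8 = {3, 4, 7}
Tree: B1–B2, B2–B3, B3–B4, B1–B5, B2–B6, B2–B7, B1–B8
Every bag has size at most 3, so the width is 3 − 1 = 2 and tw(G) ≤ 2. For the lower bound, the 3 vertices {1, 6, 9} are pairwise adjacent, and any tree decomposition puts a clique entirely inside one bag — forcing width ≥ 2. Combining the bounds, tw(G) = 2.

2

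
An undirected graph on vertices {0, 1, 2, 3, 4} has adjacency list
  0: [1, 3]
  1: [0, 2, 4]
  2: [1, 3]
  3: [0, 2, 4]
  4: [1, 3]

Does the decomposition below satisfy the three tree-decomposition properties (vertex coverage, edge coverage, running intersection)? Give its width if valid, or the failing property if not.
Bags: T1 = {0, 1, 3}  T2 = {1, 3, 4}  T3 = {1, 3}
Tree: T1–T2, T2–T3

A tree decomposition must satisfy three properties: every vertex lies in some bag; for every edge, both endpoints lie together in some bag; and for every vertex, the bags containing it form a connected subtree. Here vertex 2 appears in no bag, so the decomposition is invalid.

No — vertex 2 appears in no bag.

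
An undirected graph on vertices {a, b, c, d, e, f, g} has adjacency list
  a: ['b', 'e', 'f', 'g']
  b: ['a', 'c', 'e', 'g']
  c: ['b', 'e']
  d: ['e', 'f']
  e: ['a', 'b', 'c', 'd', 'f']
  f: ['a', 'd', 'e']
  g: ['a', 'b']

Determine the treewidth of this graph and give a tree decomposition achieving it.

Each bag holds 3 vertices, so the decomposition has width 2, which upper-bounds the treewidth. For the lower bound, the 3 vertices {a, b, g} are pairwise adjacent, and any tree decomposition puts a clique entirely inside one bag — forcing width ≥ 2. Hence tw(G) = 2 exactly.

Treewidth 2.
One such decomposition:
Bags: B1 = {a, b, e}  B2 = {a, b, g}  B3 = {a, e, f}  B4 = {d, e, f}  B5 = {b, c, e}
Tree: B1–B2, B1–B3, B3–B4, B1–B5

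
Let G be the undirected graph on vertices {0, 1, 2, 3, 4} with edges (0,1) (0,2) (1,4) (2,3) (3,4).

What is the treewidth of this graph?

2

A width-2 tree decomposition is:
Bags: B1 = {0, 1, 4}  B2 = {0, 2, 4}  B3 = {2, 3, 4}
Tree: B1–B2, B2–B3
Each bag holds 3 vertices, so the decomposition has width 2, which upper-bounds the treewidth. The edges 4–1–0–2–3–4 form a cycle, so G is not a tree and its treewidth is at least 2. Combining the bounds, tw(G) = 2.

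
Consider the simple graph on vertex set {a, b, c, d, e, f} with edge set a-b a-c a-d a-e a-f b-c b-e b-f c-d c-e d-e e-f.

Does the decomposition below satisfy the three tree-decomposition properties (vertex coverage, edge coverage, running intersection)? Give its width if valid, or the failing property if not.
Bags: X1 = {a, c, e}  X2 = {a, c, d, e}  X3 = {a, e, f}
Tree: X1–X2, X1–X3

No — vertex b appears in no bag.

A tree decomposition must satisfy three properties: every vertex lies in some bag; for every edge, both endpoints lie together in some bag; and for every vertex, the bags containing it form a connected subtree. Here vertex b appears in no bag, so the decomposition is invalid.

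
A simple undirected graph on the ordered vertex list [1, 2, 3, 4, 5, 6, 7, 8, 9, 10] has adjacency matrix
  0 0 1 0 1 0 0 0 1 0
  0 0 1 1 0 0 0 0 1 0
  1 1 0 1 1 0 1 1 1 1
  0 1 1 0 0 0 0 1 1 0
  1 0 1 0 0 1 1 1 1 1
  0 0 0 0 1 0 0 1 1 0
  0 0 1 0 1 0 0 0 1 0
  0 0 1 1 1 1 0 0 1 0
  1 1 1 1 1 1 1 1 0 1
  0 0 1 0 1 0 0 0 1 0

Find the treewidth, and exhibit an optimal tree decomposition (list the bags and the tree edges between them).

Each bag holds 4 vertices, so the decomposition has width 3, which upper-bounds the treewidth. On the other hand G contains the 4-clique {2, 3, 4, 9}. A clique must lie in a single bag of any decomposition, so no decomposition can have width below 3. Combining the bounds, tw(G) = 3.

Treewidth 3.
One such decomposition:
Bags: B1 = {3, 5, 8, 9}  B2 = {3, 5, 7, 9}  B3 = {1, 3, 5, 9}  B4 = {3, 4, 8, 9}  B5 = {5, 6, 8, 9}  B6 = {3, 5, 9, 10}  B7 = {2, 3, 4, 9}
Tree: B1–B2, B2–B3, B1–B4, B1–B5, B3–B6, B4–B7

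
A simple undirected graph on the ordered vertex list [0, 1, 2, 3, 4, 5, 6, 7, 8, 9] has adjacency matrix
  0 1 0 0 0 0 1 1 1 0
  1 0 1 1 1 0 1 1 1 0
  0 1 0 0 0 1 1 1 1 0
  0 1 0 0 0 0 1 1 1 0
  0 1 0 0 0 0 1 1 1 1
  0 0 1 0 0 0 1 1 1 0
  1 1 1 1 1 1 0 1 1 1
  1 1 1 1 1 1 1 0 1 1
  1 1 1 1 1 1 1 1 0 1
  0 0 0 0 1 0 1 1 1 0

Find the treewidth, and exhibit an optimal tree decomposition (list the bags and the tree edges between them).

Every bag has size at most 5, so the width is 5 − 1 = 4 and tw(G) ≤ 4. Conversely, {0, 1, 6, 7, 8} is a clique of size 5, and the vertices of any clique must share a bag in every tree decomposition; so some bag has ≥ 5 vertices and tw(G) ≥ 4. Therefore the treewidth is 4.

Treewidth 4.
Bags: B1 = {1, 4, 6, 7, 8}  B2 = {1, 2, 6, 7, 8}  B3 = {2, 5, 6, 7, 8}  B4 = {0, 1, 6, 7, 8}  B5 = {1, 3, 6, 7, 8}  B6 = {4, 6, 7, 8, 9}
Tree: B1–B2, B2–B3, B1–B4, B1–B5, B1–B6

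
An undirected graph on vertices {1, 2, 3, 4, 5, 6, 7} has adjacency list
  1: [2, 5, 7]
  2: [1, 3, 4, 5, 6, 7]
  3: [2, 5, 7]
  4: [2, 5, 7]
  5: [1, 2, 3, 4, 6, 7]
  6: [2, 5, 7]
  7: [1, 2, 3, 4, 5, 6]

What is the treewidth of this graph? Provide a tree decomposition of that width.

The largest bag has 4 vertices, giving width 3; this decomposition certifies tw(G) ≤ 3. Conversely, {1, 2, 5, 7} is a clique of size 4, and the vertices of any clique must share a bag in every tree decomposition; so some bag has ≥ 4 vertices and tw(G) ≥ 3. Therefore the treewidth is 3.

Treewidth 3.
Bags: B1 = {1, 2, 5, 7}  B2 = {2, 5, 6, 7}  B3 = {2, 3, 5, 7}  B4 = {2, 4, 5, 7}
Tree: B1–B2, B1–B3, B3–B4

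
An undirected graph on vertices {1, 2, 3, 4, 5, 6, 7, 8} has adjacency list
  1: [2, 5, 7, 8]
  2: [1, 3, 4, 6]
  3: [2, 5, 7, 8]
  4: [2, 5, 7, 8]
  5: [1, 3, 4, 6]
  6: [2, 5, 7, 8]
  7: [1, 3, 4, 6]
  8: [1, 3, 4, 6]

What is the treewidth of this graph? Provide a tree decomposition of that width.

Treewidth 4.
One such decomposition:
Bags: B1 = {1, 3, 4, 6, 7}  B2 = {1, 3, 4, 5, 6}  B3 = {1, 2, 3, 4, 6}  B4 = {1, 3, 4, 6, 8}
Tree: B1–B2, B2–B3, B3–B4

The largest bag has 5 vertices, giving width 4; this decomposition certifies tw(G) ≤ 4. For the lower bound: the 5 vertex sets {3,7}, {5,6}, {2,4}, {1}, {8} are disjoint, each induces a connected subgraph, and every pair is joined by at least one edge of G. Contracting each set to a single vertex therefore yields K_{5} as a minor, and since treewidth is minor-monotone, tw(G) ≥ tw(K_{5}) = 4. The upper and lower bounds meet at 4, so that is the treewidth.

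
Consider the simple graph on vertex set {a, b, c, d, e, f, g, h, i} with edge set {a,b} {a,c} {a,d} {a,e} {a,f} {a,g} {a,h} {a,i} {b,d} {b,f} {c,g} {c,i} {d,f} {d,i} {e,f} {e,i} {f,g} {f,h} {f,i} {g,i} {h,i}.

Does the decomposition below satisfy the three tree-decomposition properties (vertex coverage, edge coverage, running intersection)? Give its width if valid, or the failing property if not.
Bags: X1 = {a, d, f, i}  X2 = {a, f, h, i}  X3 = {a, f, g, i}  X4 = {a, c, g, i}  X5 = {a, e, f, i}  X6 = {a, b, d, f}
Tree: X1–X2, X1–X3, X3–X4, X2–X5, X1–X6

Every vertex of G appears in some bag (union = {a, b, c, d, e, f, g, h, i}); every edge is covered by a bag; and for each vertex v the set of bags containing v is connected in the bag tree. The decomposition is therefore valid. The largest bag has 4 vertices, so the width is 3.

Yes; width 3.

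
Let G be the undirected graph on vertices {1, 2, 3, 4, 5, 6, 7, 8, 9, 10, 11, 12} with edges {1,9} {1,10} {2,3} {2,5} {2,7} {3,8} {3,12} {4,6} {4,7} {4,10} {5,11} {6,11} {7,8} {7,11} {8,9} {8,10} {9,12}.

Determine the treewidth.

3

A width-3 tree decomposition is:
Bags: B1 = {1, 3, 9, 12}  B2 = {1, 3, 8, 9}  B3 = {1, 3, 8, 10}  B4 = {2, 3, 8, 10}  B5 = {2, 7, 8, 10}  B6 = {2, 4, 7, 10}  B7 = {2, 4, 5, 7}  B8 = {4, 5, 7, 11}  B9 = {4, 5, 6, 11}
Tree: B1–B2, B2–B3, B3–B4, B4–B5, B5–B6, B6–B7, B7–B8, B8–B9
Each bag holds 4 vertices, so the decomposition has width 3, which upper-bounds the treewidth. For the lower bound: the 4 vertex sets {1,9,12}, {3}, {8}, {2,4,7,10} are disjoint, each induces a connected subgraph, and every pair is joined by at least one edge of G. Contracting each set to a single vertex therefore yields K_{4} as a minor, and since treewidth is minor-monotone, tw(G) ≥ tw(K_{4}) = 3. Therefore the treewidth is 3.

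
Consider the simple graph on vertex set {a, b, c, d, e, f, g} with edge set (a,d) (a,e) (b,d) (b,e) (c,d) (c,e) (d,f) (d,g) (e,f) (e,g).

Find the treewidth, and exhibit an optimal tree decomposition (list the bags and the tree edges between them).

Every bag has size at most 3, so the width is 3 − 1 = 2 and tw(G) ≤ 2. Since d–g–e–c–d is a cycle in G, G is not acyclic. Forests are exactly the graphs of treewidth ≤ 1, so tw(G) ≥ 2. Hence tw(G) = 2 exactly.

Treewidth 2.
One such decomposition:
Bags: B1 = {d, e, g}  B2 = {c, d, e}  B3 = {d, e, f}  B4 = {a, d, e}  B5 = {b, d, e}
Tree: B1–B2, B2–B3, B3–B4, B4–B5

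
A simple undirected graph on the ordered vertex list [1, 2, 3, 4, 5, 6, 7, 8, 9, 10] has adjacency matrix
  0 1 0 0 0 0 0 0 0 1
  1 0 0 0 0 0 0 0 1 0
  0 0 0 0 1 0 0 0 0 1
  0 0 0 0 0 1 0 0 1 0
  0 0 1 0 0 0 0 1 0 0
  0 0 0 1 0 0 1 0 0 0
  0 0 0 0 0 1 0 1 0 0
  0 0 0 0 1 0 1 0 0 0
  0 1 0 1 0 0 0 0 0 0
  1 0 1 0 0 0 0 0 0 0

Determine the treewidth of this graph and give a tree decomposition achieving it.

Each bag holds 3 vertices, so the decomposition has width 2, which upper-bounds the treewidth. The edges 10–1–2–9–4–6–7–8–5–3–10 form a cycle, so G is not a tree and its treewidth is at least 2. Therefore the treewidth is 2.

Treewidth 2.
One such decomposition:
Bags: B1 = {1, 2, 10}  B2 = {2, 9, 10}  B3 = {4, 9, 10}  B4 = {4, 6, 10}  B5 = {6, 7, 10}  B6 = {7, 8, 10}  B7 = {5, 8, 10}  B8 = {3, 5, 10}
Tree: B1–B2, B2–B3, B3–B4, B4–B5, B5–B6, B6–B7, B7–B8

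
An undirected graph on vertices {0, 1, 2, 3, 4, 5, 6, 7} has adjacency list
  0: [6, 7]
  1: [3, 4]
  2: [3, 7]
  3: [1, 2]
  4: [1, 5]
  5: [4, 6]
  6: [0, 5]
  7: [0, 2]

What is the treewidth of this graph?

A width-2 tree decomposition is:
Bags: B1 = {0, 5, 6}  B2 = {0, 5, 7}  B3 = {2, 5, 7}  B4 = {2, 3, 5}  B5 = {1, 3, 5}  B6 = {1, 4, 5}
Tree: B1–B2, B2–B3, B3–B4, B4–B5, B5–B6
Each bag holds 3 vertices, so the decomposition has width 2, which upper-bounds the treewidth. Since 5–6–0–7–2–3–1–4–5 is a cycle in G, G is not acyclic. Forests are exactly the graphs of treewidth ≤ 1, so tw(G) ≥ 2. Combining the bounds, tw(G) = 2.

2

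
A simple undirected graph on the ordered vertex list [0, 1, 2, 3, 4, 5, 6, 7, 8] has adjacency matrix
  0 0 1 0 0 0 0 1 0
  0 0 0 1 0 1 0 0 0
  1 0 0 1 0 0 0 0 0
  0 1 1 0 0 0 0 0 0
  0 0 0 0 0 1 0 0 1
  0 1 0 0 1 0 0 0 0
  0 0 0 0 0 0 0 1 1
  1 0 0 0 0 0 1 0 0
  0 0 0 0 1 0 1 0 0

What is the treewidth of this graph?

2

A width-2 tree decomposition is:
Bags: B1 = {1, 2, 3}  B2 = {0, 1, 2}  B3 = {0, 1, 7}  B4 = {1, 6, 7}  B5 = {1, 6, 8}  B6 = {1, 4, 8}  B7 = {1, 4, 5}
Tree: B1–B2, B2–B3, B3–B4, B4–B5, B5–B6, B6–B7
The largest bag has 3 vertices, giving width 2; this decomposition certifies tw(G) ≤ 2. For the lower bound, G contains the cycle 1–3–2–0–7–6–8–4–5–1, so G is not a forest; only forests have treewidth ≤ 1, hence tw(G) ≥ 2. The upper and lower bounds meet at 2, so that is the treewidth.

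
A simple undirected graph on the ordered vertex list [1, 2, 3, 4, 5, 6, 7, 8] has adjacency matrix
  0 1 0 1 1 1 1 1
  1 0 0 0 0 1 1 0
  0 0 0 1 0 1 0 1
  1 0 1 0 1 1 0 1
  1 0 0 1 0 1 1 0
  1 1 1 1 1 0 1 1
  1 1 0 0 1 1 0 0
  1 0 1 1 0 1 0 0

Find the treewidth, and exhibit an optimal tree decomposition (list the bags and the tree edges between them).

Every bag has size at most 4, so the width is 4 − 1 = 3 and tw(G) ≤ 3. For the lower bound, the 4 vertices {1, 2, 6, 7} are pairwise adjacent, and any tree decomposition puts a clique entirely inside one bag — forcing width ≥ 3. Hence tw(G) = 3 exactly.

Treewidth 3.
One such decomposition:
Bags: B1 = {1, 4, 5, 6}  B2 = {1, 5, 6, 7}  B3 = {1, 2, 6, 7}  B4 = {1, 4, 6, 8}  B5 = {3, 4, 6, 8}
Tree: B1–B2, B2–B3, B1–B4, B4–B5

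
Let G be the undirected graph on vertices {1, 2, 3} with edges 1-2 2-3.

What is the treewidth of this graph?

A width-1 tree decomposition is:
Bags: B1 = {2, 3}  B2 = {1, 2}
Tree: B1–B2
The largest bag has 2 vertices, giving width 1; this decomposition certifies tw(G) ≤ 1. Any graph with an edge has treewidth ≥ 1, and G has the edge 2–3. Therefore the treewidth is 1.

1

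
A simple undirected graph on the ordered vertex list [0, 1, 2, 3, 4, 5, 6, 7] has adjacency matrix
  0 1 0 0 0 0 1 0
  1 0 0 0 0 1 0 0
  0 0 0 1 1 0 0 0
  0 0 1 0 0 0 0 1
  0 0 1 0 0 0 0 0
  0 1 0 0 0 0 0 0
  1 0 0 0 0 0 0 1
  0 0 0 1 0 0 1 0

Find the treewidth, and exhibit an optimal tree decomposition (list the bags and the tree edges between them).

The largest bag has 2 vertices, giving width 1; this decomposition certifies tw(G) ≤ 1. Since G has at least one edge (e.g. 5–1), it is not an edgeless graph, so tw(G) ≥ 1. Therefore the treewidth is 1.

Treewidth 1.
Bags: B1 = {1, 5}  B2 = {0, 1}  B3 = {0, 6}  B4 = {6, 7}  B5 = {3, 7}  B6 = {2, 3}  B7 = {2, 4}
Tree: B1–B2, B2–B3, B3–B4, B4–B5, B5–B6, B6–B7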